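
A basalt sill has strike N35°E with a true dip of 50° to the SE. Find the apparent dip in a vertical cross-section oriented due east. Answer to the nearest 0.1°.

44.3°

Angle between strike (N35°E) and section (due east): β = 55°.
tan(apparent dip) = tan 50° · sin 55° = 0.9762
apparent dip = arctan 0.9762 = 44.31°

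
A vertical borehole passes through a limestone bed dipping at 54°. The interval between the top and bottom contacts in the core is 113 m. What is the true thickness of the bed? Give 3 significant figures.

True thickness t = h · cos(dip) = 113 × cos 54°
t = 113 × 0.5878 = 66.420 m

66.4 m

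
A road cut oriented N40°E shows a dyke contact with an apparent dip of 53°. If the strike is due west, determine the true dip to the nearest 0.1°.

β = acute angle between strike due west and section N40°E = 50°.
tan δ = tan α / sin β = tan 53° / sin 50° = 1.3270 / 0.7660 = 1.7323
true dip = arctan 1.7323 = 60.00°

60.0°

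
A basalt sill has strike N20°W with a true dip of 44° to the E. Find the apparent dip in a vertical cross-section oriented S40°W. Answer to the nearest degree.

The strike is N20°W and the section trends S40°W; the acute angle between them is β = 60°.
tan α = tan 44° × sin 60° = 0.9657 × 0.8660 = 0.8363
α = arctan(0.8363) = 39.91°

40°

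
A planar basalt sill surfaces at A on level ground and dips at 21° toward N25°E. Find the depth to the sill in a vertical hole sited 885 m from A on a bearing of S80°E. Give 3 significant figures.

87.9 m

The hole lies 75° from the dip direction, so the down-dip offset is 885 × cos 75° = 229.05 m.
Depth = down-dip offset × tan(dip) = 229.05 × tan 21° = 229.05 × 0.3839
Depth = 87.93 m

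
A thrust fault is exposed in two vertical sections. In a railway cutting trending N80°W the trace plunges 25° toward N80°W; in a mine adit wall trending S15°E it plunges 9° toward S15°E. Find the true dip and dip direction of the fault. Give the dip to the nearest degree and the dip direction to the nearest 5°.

true dip 31°, dip direction 240°

Each apparent-dip line lies in the plane. As unit vectors (x east, y north, z up), v₁ plunges 25°→N80°W and v₂ plunges 9°→S15°E.
Cross product v₁ × v₂ gives the pole to the plane: n ∝ (-0.428, -0.248, 0.811).
True dip = arccos(n_z / |n|) = arccos(0.8540) = 31.4°.
The horizontal component of n points toward azimuth atan2(n_x, n_y) = 240°, the dip direction.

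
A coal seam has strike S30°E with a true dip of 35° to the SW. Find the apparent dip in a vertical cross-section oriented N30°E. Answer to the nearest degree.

The section lies 60° from the strike.
tan α = tan 35° × sin 60° = 0.7002 × 0.8660 = 0.6064
apparent dip = arctan 0.6064 = 31.23°

31°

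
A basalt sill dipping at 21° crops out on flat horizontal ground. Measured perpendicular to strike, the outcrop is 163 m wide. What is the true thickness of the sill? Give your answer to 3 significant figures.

True thickness t = w · sin(dip) = 163 × sin 21°
t = 163 × 0.3584 = 58.414 m

58.4 m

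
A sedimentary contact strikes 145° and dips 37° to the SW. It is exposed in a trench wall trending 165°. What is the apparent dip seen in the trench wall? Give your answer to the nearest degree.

Angle between strike (145°) and section (165°): β = 20°.
tan(apparent dip) = tan 37° · sin 20° = 0.2577
α = arctan(0.2577) = 14.45°

14°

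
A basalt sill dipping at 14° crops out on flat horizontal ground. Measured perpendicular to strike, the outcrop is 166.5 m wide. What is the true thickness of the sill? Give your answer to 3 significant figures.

True thickness t = w · sin(dip) = 166.5 × sin 14°
t = 166.5 × 0.2419 = 40.280 m

40.3 m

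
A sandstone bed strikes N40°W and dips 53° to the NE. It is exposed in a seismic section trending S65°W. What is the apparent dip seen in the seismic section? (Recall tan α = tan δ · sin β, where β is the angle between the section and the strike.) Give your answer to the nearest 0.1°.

The strike is N40°W and the section trends S65°W; the acute angle between them is β = 75°.
tan(apparent dip) = tan 53° · sin 75° = 1.2818
α = arctan(1.2818) = 52.04°

52.0°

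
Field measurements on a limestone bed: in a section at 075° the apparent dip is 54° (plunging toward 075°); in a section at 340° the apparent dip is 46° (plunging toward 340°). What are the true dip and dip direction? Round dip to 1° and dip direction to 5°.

Each apparent-dip line lies in the plane. As unit vectors (x east, y north, z up), v₁ plunges 54°→075° and v₂ plunges 46°→340°.
The plane normal is n = v₁ × v₂ ∝ (0.419, 0.601, 0.407).
True dip = arccos(n_z / |n|) = arccos(0.4857) = 60.9°.
The horizontal component of n points toward azimuth atan2(n_x, n_y) = 35°, the dip direction.

true dip 61°, dip direction 035°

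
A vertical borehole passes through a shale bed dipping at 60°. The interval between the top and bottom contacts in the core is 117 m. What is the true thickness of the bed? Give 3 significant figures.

58.5 m

True thickness t = h · cos(dip) = 117 × cos 60°
t = 117 × 0.5000 = 58.500 m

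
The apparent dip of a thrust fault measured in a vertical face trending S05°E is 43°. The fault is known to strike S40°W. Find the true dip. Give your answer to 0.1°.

52.8°

β = acute angle between strike S40°W and section S05°E = 45°.
tan(true dip) = tan 43° / sin 45° = 1.3188
δ = arctan(1.3188) = 52.83°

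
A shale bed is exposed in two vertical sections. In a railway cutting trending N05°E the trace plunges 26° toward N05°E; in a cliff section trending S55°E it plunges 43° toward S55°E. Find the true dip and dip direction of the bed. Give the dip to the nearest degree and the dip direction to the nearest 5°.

true dip 55°, dip direction 075°

The two traces are lines in the plane: v₁ = (sin 5°·cos 26°, cos 5°·cos 26°, −sin 26°), v₂ = (sin 125°·cos 43°, cos 125°·cos 43°, −sin 43°).
n = v₁ × v₂ = (0.795, 0.209, 0.569) (taken with n_z > 0).
Dip δ = arctan(|n_h|/n_z) = arctan(0.822/0.569) = 55.3°.
The horizontal component of n points toward azimuth atan2(n_x, n_y) = 75°, the dip direction.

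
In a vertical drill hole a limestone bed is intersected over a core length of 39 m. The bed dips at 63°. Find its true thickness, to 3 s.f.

17.7 m

True thickness t = h · cos(dip) = 39 × cos 63°
t = 39 × 0.4540 = 17.706 m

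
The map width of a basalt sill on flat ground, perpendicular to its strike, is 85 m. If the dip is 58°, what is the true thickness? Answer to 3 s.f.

72.1 m

True thickness t = w · sin(dip) = 85 × sin 58°
t = 85 × 0.8480 = 72.084 m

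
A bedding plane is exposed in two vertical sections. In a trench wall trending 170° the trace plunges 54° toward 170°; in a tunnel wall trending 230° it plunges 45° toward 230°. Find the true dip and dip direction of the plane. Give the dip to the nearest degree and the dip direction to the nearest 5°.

true dip 55°, dip direction 185°

The two traces are lines in the plane: v₁ = (sin 170°·cos 54°, cos 170°·cos 54°, −sin 54°), v₂ = (sin 230°·cos 45°, cos 230°·cos 45°, −sin 45°).
n = v₁ × v₂ = (-0.042, -0.510, 0.360) (taken with n_z > 0).
Dip δ = arctan(|n_h|/n_z) = arctan(0.512/0.360) = 54.9°.
Dip direction = atan2(-0.042, -0.510) = 185° (azimuth of n's horizontal projection).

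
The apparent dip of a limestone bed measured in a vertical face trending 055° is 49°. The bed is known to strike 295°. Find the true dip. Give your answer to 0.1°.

β = acute angle between strike 295° and section 055° = 60°.
tan δ = tan α / sin β = tan 49° / sin 60° = 1.1504 / 0.8660 = 1.3283
δ = arctan(1.3283) = 53.03°

53.0°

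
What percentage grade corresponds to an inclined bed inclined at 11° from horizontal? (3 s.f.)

19.4%

grade % = 100 × tan 11° = 100 × 0.1944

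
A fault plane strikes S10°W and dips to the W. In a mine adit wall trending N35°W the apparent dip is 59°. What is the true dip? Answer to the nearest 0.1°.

67.0°

The section is 45° from the strike.
tan(true dip) = tan 59° / sin 45° = 2.3536
δ = arctan(2.3536) = 66.98°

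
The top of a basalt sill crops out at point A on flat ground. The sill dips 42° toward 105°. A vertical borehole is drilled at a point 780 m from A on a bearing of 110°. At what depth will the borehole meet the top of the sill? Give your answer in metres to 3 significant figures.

700 m

The hole lies 5° from the dip direction, so the down-dip offset is 780 × cos 5° = 777.03 m.
Depth = down-dip offset × tan(dip) = 777.03 × tan 42° = 777.03 × 0.9004
Depth = 699.64 m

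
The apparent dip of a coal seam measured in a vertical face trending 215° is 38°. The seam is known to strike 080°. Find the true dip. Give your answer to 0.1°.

47.9°

β = acute angle between strike 080° and section 215° = 45°.
tan δ = tan α / sin β = tan 38° / sin 45° = 0.7813 / 0.7071 = 1.1049
δ = arctan(1.1049) = 47.85°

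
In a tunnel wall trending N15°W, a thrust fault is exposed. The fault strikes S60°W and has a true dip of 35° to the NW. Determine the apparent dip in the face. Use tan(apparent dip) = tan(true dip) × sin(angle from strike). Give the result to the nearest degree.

The strike is S60°W and the section trends N15°W; the acute angle between them is β = 75°.
tan(apparent dip) = tan 35° · sin 75° = 0.6763
apparent dip = arctan 0.6763 = 34.07°

34°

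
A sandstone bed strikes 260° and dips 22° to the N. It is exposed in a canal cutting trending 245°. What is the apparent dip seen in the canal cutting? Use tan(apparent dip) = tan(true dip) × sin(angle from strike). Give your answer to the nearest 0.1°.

6.0°

The strike is 260° and the section trends 245°; the acute angle between them is β = 15°.
tan(apparent dip) = tan 22° · sin 15° = 0.1046
apparent dip = arctan 0.1046 = 5.97°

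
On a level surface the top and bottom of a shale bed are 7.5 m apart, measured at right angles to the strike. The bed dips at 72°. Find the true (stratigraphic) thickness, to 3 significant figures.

True thickness t = w · sin(dip) = 7.5 × sin 72°
t = 7.5 × 0.9511 = 7.133 m

7.13 m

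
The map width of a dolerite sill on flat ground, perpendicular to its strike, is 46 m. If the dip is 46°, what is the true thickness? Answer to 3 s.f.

True thickness t = w · sin(dip) = 46 × sin 46°
t = 46 × 0.7193 = 33.090 m

33.1 m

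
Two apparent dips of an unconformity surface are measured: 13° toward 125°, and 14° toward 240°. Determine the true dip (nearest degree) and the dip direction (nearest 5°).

true dip 24°, dip direction 185°

Each apparent-dip line lies in the plane. As unit vectors (x east, y north, z up), v₁ plunges 13°→125° and v₂ plunges 14°→240°.
The plane normal is n = v₁ × v₂ ∝ (-0.026, -0.382, 0.857).
True dip = arccos(n_z / |n|) = arccos(0.9129) = 24.1°.
Dip direction = atan2(-0.026, -0.382) = 184° (azimuth of n's horizontal projection).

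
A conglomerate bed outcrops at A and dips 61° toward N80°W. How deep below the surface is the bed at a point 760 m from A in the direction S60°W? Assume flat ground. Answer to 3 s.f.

1050 m

The hole lies 40° from the dip direction, so the down-dip offset is 760 × cos 40° = 582.19 m.
Depth = down-dip offset × tan(dip) = 582.19 × tan 61° = 582.19 × 1.8040
Depth = 1050.31 m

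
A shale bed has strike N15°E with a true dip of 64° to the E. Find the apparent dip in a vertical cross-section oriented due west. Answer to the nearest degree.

63°

Angle between strike (N15°E) and section (due west): β = 75°.
tan α = tan 64° × sin 75° = 2.0503 × 0.9659 = 1.9804
apparent dip = arctan 1.9804 = 63.21°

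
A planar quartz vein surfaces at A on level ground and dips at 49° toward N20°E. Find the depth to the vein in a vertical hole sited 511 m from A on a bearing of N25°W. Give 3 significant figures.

The hole lies 45° from the dip direction, so the down-dip offset is 511 × cos 45° = 361.33 m.
Depth = down-dip offset × tan(dip) = 361.33 × tan 49° = 361.33 × 1.1504
Depth = 415.66 m

416 m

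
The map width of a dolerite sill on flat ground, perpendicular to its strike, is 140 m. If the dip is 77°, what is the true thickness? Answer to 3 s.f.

True thickness t = w · sin(dip) = 140 × sin 77°
t = 140 × 0.9744 = 136.412 m

136 m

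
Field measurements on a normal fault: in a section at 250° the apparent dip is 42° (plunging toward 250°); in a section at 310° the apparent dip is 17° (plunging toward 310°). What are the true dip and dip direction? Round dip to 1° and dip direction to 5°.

true dip 42°, dip direction 240°

Represent each trace as a vector plunging at its apparent dip toward its trend (east-north-up frame): v₁ = (-0.698, -0.254, -0.669), v₂ = (-0.733, 0.615, -0.292).
n = v₁ × v₂ = (-0.486, -0.286, 0.615) (taken with n_z > 0).
Dip δ = arctan(|n_h|/n_z) = arctan(0.564/0.615) = 42.5°.
The horizontal component of n points toward azimuth atan2(n_x, n_y) = 240°, the dip direction.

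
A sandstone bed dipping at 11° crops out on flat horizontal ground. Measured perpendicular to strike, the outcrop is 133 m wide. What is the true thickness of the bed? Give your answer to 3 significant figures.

True thickness t = w · sin(dip) = 133 × sin 11°
t = 133 × 0.1908 = 25.378 m

25.4 m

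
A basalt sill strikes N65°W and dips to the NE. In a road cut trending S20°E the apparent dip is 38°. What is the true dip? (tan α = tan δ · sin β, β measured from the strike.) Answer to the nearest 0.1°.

The section is 45° from the strike.
tan δ = tan α / sin β = tan 38° / sin 45° = 0.7813 / 0.7071 = 1.1049
true dip = arctan 1.1049 = 47.85°

47.9°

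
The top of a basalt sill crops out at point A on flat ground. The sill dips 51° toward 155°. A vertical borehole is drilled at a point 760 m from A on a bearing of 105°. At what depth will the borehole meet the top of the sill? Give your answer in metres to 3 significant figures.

603 m

The hole lies 50° from the dip direction, so the down-dip offset is 760 × cos 50° = 488.52 m.
Depth = down-dip offset × tan(dip) = 488.52 × tan 51° = 488.52 × 1.2349
Depth = 603.27 m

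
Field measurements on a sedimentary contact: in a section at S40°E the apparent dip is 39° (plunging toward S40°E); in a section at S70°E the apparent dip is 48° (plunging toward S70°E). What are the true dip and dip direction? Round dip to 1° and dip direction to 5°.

true dip 49°, dip direction 095°

The two traces are lines in the plane: v₁ = (sin 140°·cos 39°, cos 140°·cos 39°, −sin 39°), v₂ = (sin 110°·cos 48°, cos 110°·cos 48°, −sin 48°).
The plane normal is n = v₁ × v₂ ∝ (0.298, -0.024, 0.260).
Dip δ = arctan(|n_h|/n_z) = arctan(0.299/0.260) = 49.0°.
Dip direction = atan2(0.298, -0.024) = 95° (azimuth of n's horizontal projection).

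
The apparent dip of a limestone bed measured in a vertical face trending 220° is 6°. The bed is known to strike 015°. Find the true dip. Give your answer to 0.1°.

The section is 25° from the strike.
tan δ = tan α / sin β = tan 6° / sin 25° = 0.1051 / 0.4226 = 0.2487
δ = arctan(0.2487) = 13.97°

14.0°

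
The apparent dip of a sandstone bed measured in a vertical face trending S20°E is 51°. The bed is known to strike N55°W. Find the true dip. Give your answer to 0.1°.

β = acute angle between strike N55°W and section S20°E = 35°.
tan(true dip) = tan 51° / sin 35° = 2.1530
δ = arctan(2.1530) = 65.09°

65.1°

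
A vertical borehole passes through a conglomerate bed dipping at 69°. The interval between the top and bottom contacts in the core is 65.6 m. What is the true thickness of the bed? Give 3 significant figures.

True thickness t = h · cos(dip) = 65.6 × cos 69°
t = 65.6 × 0.3584 = 23.509 m

23.5 m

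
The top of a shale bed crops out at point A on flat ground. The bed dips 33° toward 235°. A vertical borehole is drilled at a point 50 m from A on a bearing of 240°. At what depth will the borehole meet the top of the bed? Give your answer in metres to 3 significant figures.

32.3 m

The hole lies 5° from the dip direction, so the down-dip offset is 50 × cos 5° = 49.81 m.
Depth = down-dip offset × tan(dip) = 49.81 × tan 33° = 49.81 × 0.6494
Depth = 32.35 m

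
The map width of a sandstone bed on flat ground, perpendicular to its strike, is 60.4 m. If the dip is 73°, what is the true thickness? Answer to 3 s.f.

57.8 m

True thickness t = w · sin(dip) = 60.4 × sin 73°
t = 60.4 × 0.9563 = 57.761 m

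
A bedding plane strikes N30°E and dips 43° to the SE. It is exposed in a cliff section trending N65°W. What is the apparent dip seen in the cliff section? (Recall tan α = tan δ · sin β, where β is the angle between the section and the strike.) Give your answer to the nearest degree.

The strike is N30°E and the section trends N65°W; the acute angle between them is β = 85°.
tan α = tan 43° × sin 85° = 0.9325 × 0.9962 = 0.9290
α = arctan(0.9290) = 42.89°

43°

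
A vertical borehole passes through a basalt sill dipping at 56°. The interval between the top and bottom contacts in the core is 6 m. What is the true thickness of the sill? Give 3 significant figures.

3.36 m

True thickness t = h · cos(dip) = 6 × cos 56°
t = 6 × 0.5592 = 3.355 m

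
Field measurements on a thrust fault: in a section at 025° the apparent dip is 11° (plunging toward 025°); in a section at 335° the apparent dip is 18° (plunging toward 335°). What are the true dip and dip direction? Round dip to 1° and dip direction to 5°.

true dip 18°, dip direction 330°

Each apparent-dip line lies in the plane. As unit vectors (x east, y north, z up), v₁ plunges 11°→025° and v₂ plunges 18°→335°.
Cross product v₁ × v₂ gives the pole to the plane: n ∝ (-0.110, 0.205, 0.715).
True dip = arccos(n_z / |n|) = arccos(0.9509) = 18.0°.
Dip direction = atan2(-0.110, 0.205) = 332° (azimuth of n's horizontal projection).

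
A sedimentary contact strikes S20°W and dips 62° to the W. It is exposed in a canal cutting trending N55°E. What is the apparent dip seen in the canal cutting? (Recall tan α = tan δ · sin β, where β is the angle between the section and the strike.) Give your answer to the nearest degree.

Angle between strike (S20°W) and section (N55°E): β = 35°.
tan α = tan 62° × sin 35° = 1.8807 × 0.5736 = 1.0787
apparent dip = arctan 1.0787 = 47.17°

47°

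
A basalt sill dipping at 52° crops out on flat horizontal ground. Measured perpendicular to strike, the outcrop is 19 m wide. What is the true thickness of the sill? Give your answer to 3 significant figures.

15.0 m

True thickness t = w · sin(dip) = 19 × sin 52°
t = 19 × 0.7880 = 14.972 m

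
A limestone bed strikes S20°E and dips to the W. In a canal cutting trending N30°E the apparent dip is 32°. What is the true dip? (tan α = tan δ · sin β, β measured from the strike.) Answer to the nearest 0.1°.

39.2°

The section is 50° from the strike.
tan(true dip) = tan 32° / sin 50° = 0.8157
true dip = arctan 0.8157 = 39.20°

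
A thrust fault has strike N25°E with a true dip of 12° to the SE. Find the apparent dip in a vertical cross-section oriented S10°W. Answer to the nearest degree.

3°

The section lies 15° from the strike.
tan α = tan 12° × sin 15° = 0.2126 × 0.2588 = 0.0550
apparent dip = arctan 0.0550 = 3.15°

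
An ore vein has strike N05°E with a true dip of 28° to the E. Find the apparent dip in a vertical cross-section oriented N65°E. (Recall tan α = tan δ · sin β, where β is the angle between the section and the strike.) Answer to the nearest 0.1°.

24.7°

The section lies 60° from the strike.
tan α = tan 28° × sin 60° = 0.5317 × 0.8660 = 0.4605
α = arctan(0.4605) = 24.72°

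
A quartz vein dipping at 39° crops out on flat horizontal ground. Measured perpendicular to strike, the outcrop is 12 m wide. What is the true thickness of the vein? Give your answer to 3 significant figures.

7.55 m

True thickness t = w · sin(dip) = 12 × sin 39°
t = 12 × 0.6293 = 7.552 m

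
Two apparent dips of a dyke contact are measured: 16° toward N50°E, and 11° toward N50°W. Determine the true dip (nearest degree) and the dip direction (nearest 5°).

true dip 21°, dip direction 010°

Each apparent-dip line lies in the plane. As unit vectors (x east, y north, z up), v₁ plunges 16°→N50°E and v₂ plunges 11°→N50°W.
n = v₁ × v₂ = (0.056, 0.348, 0.929) (taken with n_z > 0).
True dip = arccos(n_z / |n|) = arccos(0.9351) = 20.8°.
Dip direction = azimuth of (n_x, n_y) = atan2(0.056, 0.348) = 9°.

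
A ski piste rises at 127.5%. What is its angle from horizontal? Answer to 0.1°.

tan θ = 127.5/100 = 1.2750
θ = arctan(1.2750) = 51.89°

51.9°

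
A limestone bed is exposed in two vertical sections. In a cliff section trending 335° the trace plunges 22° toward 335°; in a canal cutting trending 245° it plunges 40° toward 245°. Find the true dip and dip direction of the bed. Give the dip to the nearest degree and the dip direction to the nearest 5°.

true dip 43°, dip direction 270°

Each apparent-dip line lies in the plane. As unit vectors (x east, y north, z up), v₁ plunges 22°→335° and v₂ plunges 40°→245°.
The plane normal is n = v₁ × v₂ ∝ (-0.661, 0.008, 0.710).
Dip δ = arctan(|n_h|/n_z) = arctan(0.661/0.710) = 43.0°.
Dip direction = atan2(-0.661, 0.008) = 271° (azimuth of n's horizontal projection).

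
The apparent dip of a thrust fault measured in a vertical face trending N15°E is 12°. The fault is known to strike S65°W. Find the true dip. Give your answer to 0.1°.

15.5°

The section is 50° from the strike.
tan δ = tan α / sin β = tan 12° / sin 50° = 0.2126 / 0.7660 = 0.2775
true dip = arctan 0.2775 = 15.51°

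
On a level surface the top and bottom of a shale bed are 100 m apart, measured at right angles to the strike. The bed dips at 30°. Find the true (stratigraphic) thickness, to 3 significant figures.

50.0 m

True thickness t = w · sin(dip) = 100 × sin 30°
t = 100 × 0.5000 = 50.000 m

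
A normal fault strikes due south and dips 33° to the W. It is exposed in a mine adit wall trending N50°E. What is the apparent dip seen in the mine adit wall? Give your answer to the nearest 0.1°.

26.4°

Angle between strike (due south) and section (N50°E): β = 50°.
tan(apparent dip) = tan 33° · sin 50° = 0.4975
α = arctan(0.4975) = 26.45°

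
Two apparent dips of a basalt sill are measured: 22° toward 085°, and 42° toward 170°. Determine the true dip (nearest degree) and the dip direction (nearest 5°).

true dip 44°, dip direction 150°

Represent each trace as a vector plunging at its apparent dip toward its trend (east-north-up frame): v₁ = (0.924, 0.081, -0.375), v₂ = (0.129, -0.732, -0.669).
n = v₁ × v₂ = (0.328, -0.570, 0.686) (taken with n_z > 0).
Dip δ = arctan(|n_h|/n_z) = arctan(0.657/0.686) = 43.8°.
Dip direction = azimuth of (n_x, n_y) = atan2(0.328, -0.570) = 150°.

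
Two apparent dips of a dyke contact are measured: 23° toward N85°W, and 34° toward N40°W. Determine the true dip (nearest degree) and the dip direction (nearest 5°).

true dip 34°, dip direction 325°

The two traces are lines in the plane: v₁ = (sin 275°·cos 23°, cos 275°·cos 23°, −sin 23°), v₂ = (sin 320°·cos 34°, cos 320°·cos 34°, −sin 34°).
Cross product v₁ × v₂ gives the pole to the plane: n ∝ (-0.203, 0.305, 0.540).
tan δ = √(n_x²+n_y²)/n_z = 0.366/0.540, so δ = 34.2°.
Dip direction = atan2(-0.203, 0.305) = 326° (azimuth of n's horizontal projection).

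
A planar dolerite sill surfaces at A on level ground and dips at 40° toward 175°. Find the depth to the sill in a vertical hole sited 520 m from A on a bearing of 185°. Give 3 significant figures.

The hole lies 10° from the dip direction, so the down-dip offset is 520 × cos 10° = 512.10 m.
Depth = down-dip offset × tan(dip) = 512.10 × tan 40° = 512.10 × 0.8391
Depth = 429.70 m

430 m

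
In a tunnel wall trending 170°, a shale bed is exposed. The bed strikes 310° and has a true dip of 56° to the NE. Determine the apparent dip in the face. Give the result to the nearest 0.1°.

The section lies 40° from the strike.
tan α = tan 56° × sin 40° = 1.4826 × 0.6428 = 0.9530
α = arctan(0.9530) = 43.62°

43.6°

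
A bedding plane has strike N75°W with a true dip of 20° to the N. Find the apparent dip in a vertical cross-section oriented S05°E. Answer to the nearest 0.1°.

The strike is N75°W and the section trends S05°E; the acute angle between them is β = 70°.
tan(apparent dip) = tan 20° · sin 70° = 0.3420
apparent dip = arctan 0.3420 = 18.88°

18.9°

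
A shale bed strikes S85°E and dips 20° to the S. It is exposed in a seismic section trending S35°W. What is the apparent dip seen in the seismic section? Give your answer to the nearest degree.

17°

The section lies 60° from the strike.
tan α = tan 20° × sin 60° = 0.3640 × 0.8660 = 0.3152
apparent dip = arctan 0.3152 = 17.50°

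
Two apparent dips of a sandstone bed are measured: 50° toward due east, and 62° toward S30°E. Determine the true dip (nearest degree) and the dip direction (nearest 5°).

true dip 62°, dip direction 140°

Each apparent-dip line lies in the plane. As unit vectors (x east, y north, z up), v₁ plunges 50°→due east and v₂ plunges 62°→S30°E.
n = v₁ × v₂ = (0.311, -0.388, 0.261) (taken with n_z > 0).
Dip δ = arctan(|n_h|/n_z) = arctan(0.497/0.261) = 62.3°.
Dip direction = atan2(0.311, -0.388) = 141° (azimuth of n's horizontal projection).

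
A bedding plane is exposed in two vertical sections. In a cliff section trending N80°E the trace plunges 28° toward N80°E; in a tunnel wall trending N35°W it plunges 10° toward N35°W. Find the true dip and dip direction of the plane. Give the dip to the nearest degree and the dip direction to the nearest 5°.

true dip 35°, dip direction 040°

Represent each trace as a vector plunging at its apparent dip toward its trend (east-north-up frame): v₁ = (0.870, 0.153, -0.469), v₂ = (-0.565, 0.807, -0.174).
n = v₁ × v₂ = (0.352, 0.416, 0.788) (taken with n_z > 0).
tan δ = √(n_x²+n_y²)/n_z = 0.545/0.788, so δ = 34.7°.
Dip direction = atan2(0.352, 0.416) = 40° (azimuth of n's horizontal projection).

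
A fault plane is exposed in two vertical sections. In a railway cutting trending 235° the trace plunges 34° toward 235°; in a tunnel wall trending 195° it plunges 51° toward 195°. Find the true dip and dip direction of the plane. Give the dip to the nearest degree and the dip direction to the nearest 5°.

Each apparent-dip line lies in the plane. As unit vectors (x east, y north, z up), v₁ plunges 34°→235° and v₂ plunges 51°→195°.
Cross product v₁ × v₂ gives the pole to the plane: n ∝ (0.030, -0.437, 0.335).
Dip δ = arctan(|n_h|/n_z) = arctan(0.438/0.335) = 52.5°.
Dip direction = atan2(0.030, -0.437) = 176° (azimuth of n's horizontal projection).

true dip 53°, dip direction 175°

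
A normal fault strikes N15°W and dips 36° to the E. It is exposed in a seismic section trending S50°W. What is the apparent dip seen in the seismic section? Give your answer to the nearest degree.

33°

Angle between strike (N15°W) and section (S50°W): β = 65°.
tan α = tan 36° × sin 65° = 0.7265 × 0.9063 = 0.6585
apparent dip = arctan 0.6585 = 33.36°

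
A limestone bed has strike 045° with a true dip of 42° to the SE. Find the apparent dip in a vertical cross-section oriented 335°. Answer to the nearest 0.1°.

Angle between strike (045°) and section (335°): β = 70°.
tan α = tan 42° × sin 70° = 0.9004 × 0.9397 = 0.8461
α = arctan(0.8461) = 40.23°

40.2°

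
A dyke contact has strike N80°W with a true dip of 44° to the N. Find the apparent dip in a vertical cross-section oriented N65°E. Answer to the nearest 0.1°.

The strike is N80°W and the section trends N65°E; the acute angle between them is β = 35°.
tan α = tan 44° × sin 35° = 0.9657 × 0.5736 = 0.5539
apparent dip = arctan 0.5539 = 28.98°

29.0°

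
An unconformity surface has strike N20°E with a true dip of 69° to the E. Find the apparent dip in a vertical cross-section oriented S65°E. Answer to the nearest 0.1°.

68.9°

The section lies 85° from the strike.
tan(apparent dip) = tan 69° · sin 85° = 2.5952
α = arctan(2.5952) = 68.93°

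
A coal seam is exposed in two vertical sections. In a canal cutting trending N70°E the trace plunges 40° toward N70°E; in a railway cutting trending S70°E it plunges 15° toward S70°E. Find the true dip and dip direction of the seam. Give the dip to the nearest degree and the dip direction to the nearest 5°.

true dip 46°, dip direction 035°

Represent each trace as a vector plunging at its apparent dip toward its trend (east-north-up frame): v₁ = (0.720, 0.262, -0.643), v₂ = (0.908, -0.330, -0.259).
n = v₁ × v₂ = (0.280, 0.397, 0.476) (taken with n_z > 0).
Dip δ = arctan(|n_h|/n_z) = arctan(0.486/0.476) = 45.6°.
Dip direction = atan2(0.280, 0.397) = 35° (azimuth of n's horizontal projection).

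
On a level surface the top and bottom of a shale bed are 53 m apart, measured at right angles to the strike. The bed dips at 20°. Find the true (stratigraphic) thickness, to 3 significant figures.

18.1 m

True thickness t = w · sin(dip) = 53 × sin 20°
t = 53 × 0.3420 = 18.127 m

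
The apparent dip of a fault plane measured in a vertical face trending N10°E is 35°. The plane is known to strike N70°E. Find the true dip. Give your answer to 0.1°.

39.0°

β = acute angle between strike N70°E and section N10°E = 60°.
tan(true dip) = tan 35° / sin 60° = 0.8085
δ = arctan(0.8085) = 38.96°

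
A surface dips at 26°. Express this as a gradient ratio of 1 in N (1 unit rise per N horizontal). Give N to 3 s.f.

1 : N means tan θ = 1/N, so N = 1/tan 26° = 1/0.4877

1 in 2.05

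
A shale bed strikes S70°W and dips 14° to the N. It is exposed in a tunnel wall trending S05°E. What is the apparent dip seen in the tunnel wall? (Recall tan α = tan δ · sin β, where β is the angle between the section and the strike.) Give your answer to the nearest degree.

14°

The strike is S70°W and the section trends S05°E; the acute angle between them is β = 75°.
tan(apparent dip) = tan 14° · sin 75° = 0.2408
α = arctan(0.2408) = 13.54°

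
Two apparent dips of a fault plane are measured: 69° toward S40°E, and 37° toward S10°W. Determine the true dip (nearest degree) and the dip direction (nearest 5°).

Each apparent-dip line lies in the plane. As unit vectors (x east, y north, z up), v₁ plunges 69°→S40°E and v₂ plunges 37°→S10°W.
The plane normal is n = v₁ × v₂ ∝ (0.569, -0.268, 0.219).
tan δ = √(n_x²+n_y²)/n_z = 0.629/0.219, so δ = 70.8°.
Dip direction = atan2(0.569, -0.268) = 115° (azimuth of n's horizontal projection).

true dip 71°, dip direction 115°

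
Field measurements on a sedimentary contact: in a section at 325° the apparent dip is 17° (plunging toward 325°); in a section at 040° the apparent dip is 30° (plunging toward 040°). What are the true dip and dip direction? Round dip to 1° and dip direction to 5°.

Each apparent-dip line lies in the plane. As unit vectors (x east, y north, z up), v₁ plunges 17°→325° and v₂ plunges 30°→040°.
n = v₁ × v₂ = (0.198, 0.437, 0.800) (taken with n_z > 0).
True dip = arccos(n_z / |n|) = arccos(0.8576) = 30.9°.
The horizontal component of n points toward azimuth atan2(n_x, n_y) = 24°, the dip direction.

true dip 31°, dip direction 025°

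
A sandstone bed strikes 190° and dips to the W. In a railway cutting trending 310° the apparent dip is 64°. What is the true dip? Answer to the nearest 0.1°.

The section is 60° from the strike.
tan δ = tan α / sin β = tan 64° / sin 60° = 2.0503 / 0.8660 = 2.3675
δ = arctan(2.3675) = 67.10°

67.1°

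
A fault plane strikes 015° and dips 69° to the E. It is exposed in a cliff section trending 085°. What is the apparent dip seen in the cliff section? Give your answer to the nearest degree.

The section lies 70° from the strike.
tan α = tan 69° × sin 70° = 2.6051 × 0.9397 = 2.4480
apparent dip = arctan 2.4480 = 67.78°

68°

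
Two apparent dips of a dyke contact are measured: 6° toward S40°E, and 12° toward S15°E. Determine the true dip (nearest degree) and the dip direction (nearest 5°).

true dip 17°, dip direction 210°

Each apparent-dip line lies in the plane. As unit vectors (x east, y north, z up), v₁ plunges 6°→S40°E and v₂ plunges 12°→S15°E.
n = v₁ × v₂ = (-0.060, -0.106, 0.411) (taken with n_z > 0).
Dip δ = arctan(|n_h|/n_z) = arctan(0.122/0.411) = 16.5°.
The horizontal component of n points toward azimuth atan2(n_x, n_y) = 209°, the dip direction.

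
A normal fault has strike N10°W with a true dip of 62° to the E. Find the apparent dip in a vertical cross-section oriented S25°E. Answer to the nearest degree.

26°

Angle between strike (N10°W) and section (S25°E): β = 15°.
tan(apparent dip) = tan 62° · sin 15° = 0.4868
α = arctan(0.4868) = 25.96°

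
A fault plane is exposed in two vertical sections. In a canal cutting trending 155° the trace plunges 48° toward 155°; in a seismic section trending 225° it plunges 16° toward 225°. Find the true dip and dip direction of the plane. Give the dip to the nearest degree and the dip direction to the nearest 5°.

true dip 48°, dip direction 150°

Each apparent-dip line lies in the plane. As unit vectors (x east, y north, z up), v₁ plunges 48°→155° and v₂ plunges 16°→225°.
The plane normal is n = v₁ × v₂ ∝ (0.338, -0.583, 0.604).
tan δ = √(n_x²+n_y²)/n_z = 0.674/0.604, so δ = 48.1°.
Dip direction = azimuth of (n_x, n_y) = atan2(0.338, -0.583) = 150°.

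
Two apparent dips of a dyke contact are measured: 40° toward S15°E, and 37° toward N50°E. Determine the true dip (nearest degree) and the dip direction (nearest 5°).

Each apparent-dip line lies in the plane. As unit vectors (x east, y north, z up), v₁ plunges 40°→S15°E and v₂ plunges 37°→N50°E.
Cross product v₁ × v₂ gives the pole to the plane: n ∝ (0.775, -0.274, 0.554).
Dip δ = arctan(|n_h|/n_z) = arctan(0.822/0.554) = 56.0°.
Dip direction = azimuth of (n_x, n_y) = atan2(0.775, -0.274) = 109°.

true dip 56°, dip direction 110°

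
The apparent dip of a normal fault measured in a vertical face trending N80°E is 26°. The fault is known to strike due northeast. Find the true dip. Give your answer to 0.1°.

The section is 35° from the strike.
tan δ = tan α / sin β = tan 26° / sin 35° = 0.4877 / 0.5736 = 0.8503
δ = arctan(0.8503) = 40.38°

40.4°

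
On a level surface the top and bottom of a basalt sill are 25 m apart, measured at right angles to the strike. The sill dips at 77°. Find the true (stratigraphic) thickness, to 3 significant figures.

24.4 m

True thickness t = w · sin(dip) = 25 × sin 77°
t = 25 × 0.9744 = 24.359 m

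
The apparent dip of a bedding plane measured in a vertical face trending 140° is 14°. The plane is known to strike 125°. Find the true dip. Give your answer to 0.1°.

The section is 15° from the strike.
tan δ = tan α / sin β = tan 14° / sin 15° = 0.2493 / 0.2588 = 0.9633
δ = arctan(0.9633) = 43.93°

43.9°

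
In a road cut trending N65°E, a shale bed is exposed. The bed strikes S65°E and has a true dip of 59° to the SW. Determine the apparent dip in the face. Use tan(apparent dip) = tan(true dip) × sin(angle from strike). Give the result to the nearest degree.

The strike is S65°E and the section trends N65°E; the acute angle between them is β = 50°.
tan(apparent dip) = tan 59° · sin 50° = 1.2749
apparent dip = arctan 1.2749 = 51.89°

52°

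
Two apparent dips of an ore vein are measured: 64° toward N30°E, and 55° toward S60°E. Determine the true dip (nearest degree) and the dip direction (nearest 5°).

Each apparent-dip line lies in the plane. As unit vectors (x east, y north, z up), v₁ plunges 64°→N30°E and v₂ plunges 55°→S60°E.
The plane normal is n = v₁ × v₂ ∝ (0.569, 0.267, 0.251).
tan δ = √(n_x²+n_y²)/n_z = 0.628/0.251, so δ = 68.2°.
Dip direction = atan2(0.569, 0.267) = 65° (azimuth of n's horizontal projection).

true dip 68°, dip direction 065°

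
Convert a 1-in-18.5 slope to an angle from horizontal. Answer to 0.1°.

3.1°

tan θ = 1/18.5 = 0.0541
θ = arctan(0.0541) = 3.09°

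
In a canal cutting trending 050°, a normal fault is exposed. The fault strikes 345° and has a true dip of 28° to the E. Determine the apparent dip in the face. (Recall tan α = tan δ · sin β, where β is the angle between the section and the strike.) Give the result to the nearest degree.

The strike is 345° and the section trends 050°; the acute angle between them is β = 65°.
tan α = tan 28° × sin 65° = 0.5317 × 0.9063 = 0.4819
apparent dip = arctan 0.4819 = 25.73°

26°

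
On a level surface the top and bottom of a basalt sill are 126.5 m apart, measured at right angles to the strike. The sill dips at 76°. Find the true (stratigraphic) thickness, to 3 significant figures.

123 m

True thickness t = w · sin(dip) = 126.5 × sin 76°
t = 126.5 × 0.9703 = 122.742 m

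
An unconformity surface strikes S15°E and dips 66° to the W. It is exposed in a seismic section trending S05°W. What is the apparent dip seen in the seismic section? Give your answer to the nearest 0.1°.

37.5°

The strike is S15°E and the section trends S05°W; the acute angle between them is β = 20°.
tan(apparent dip) = tan 66° · sin 20° = 0.7682
α = arctan(0.7682) = 37.53°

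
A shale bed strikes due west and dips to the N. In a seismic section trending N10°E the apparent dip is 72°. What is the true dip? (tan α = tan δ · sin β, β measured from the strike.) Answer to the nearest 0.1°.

72.3°

The section is 80° from the strike.
tan δ = tan α / sin β = tan 72° / sin 80° = 3.0777 / 0.9848 = 3.1252
δ = arctan(3.1252) = 72.26°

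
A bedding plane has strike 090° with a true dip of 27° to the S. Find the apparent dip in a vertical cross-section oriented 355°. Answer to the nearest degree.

27°

The strike is 090° and the section trends 355°; the acute angle between them is β = 85°.
tan(apparent dip) = tan 27° · sin 85° = 0.5076
α = arctan(0.5076) = 26.91°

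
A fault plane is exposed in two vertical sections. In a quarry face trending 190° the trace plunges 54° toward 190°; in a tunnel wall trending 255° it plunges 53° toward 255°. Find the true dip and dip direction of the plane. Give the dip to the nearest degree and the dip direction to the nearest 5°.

true dip 58°, dip direction 220°

Each apparent-dip line lies in the plane. As unit vectors (x east, y north, z up), v₁ plunges 54°→190° and v₂ plunges 53°→255°.
n = v₁ × v₂ = (-0.336, -0.389, 0.321) (taken with n_z > 0).
True dip = arccos(n_z / |n|) = arccos(0.5292) = 58.0°.
The horizontal component of n points toward azimuth atan2(n_x, n_y) = 221°, the dip direction.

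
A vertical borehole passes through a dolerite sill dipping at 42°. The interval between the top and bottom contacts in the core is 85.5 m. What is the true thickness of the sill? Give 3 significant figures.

63.5 m

True thickness t = h · cos(dip) = 85.5 × cos 42°
t = 85.5 × 0.7431 = 63.539 m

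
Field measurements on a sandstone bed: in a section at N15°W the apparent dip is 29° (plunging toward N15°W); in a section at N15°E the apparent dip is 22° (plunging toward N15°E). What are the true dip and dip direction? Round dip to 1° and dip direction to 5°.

true dip 30°, dip direction 330°

The two traces are lines in the plane: v₁ = (sin 345°·cos 29°, cos 345°·cos 29°, −sin 29°), v₂ = (sin 15°·cos 22°, cos 15°·cos 22°, −sin 22°).
The plane normal is n = v₁ × v₂ ∝ (-0.118, 0.201, 0.405).
True dip = arccos(n_z / |n|) = arccos(0.8670) = 29.9°.
The horizontal component of n points toward azimuth atan2(n_x, n_y) = 330°, the dip direction.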